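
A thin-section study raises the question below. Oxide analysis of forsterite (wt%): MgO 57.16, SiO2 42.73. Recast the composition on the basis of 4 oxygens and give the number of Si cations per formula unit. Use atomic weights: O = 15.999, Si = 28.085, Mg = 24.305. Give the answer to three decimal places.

57.16 wt% MgO ÷ 40.304 g/mol = 1.41822 mol, giving 1.41822 Mg and 1.41822 O.
42.73 wt% SiO2 ÷ 60.083 g/mol = 0.71118 mol, giving 0.71118 Si and 1.42236 O.
Oxygen sums to 2.84058; scaling by 4/2.84058 = 1.40816 puts the formula on 4 O.
Si: 0.71118 × 1.40816 = 1.001 atoms per formula unit.

1.001 Si apfu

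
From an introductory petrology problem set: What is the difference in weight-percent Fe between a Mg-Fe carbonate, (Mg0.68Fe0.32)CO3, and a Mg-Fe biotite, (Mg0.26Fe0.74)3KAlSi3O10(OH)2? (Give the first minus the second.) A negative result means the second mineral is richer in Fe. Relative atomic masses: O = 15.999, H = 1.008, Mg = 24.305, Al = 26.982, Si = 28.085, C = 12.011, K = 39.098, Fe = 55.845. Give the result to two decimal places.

-6.51 percentage points

M((Mg0.68Fe0.32)CO3) = 94.406 g/mol, so wt% Fe = 17.870/94.406 × 100 = 18.93%.
M((Mg0.26Fe0.74)3KAlSi3O10(OH)2) = 487.273 g/mol, so wt% Fe = 123.976/487.273 × 100 = 25.44%.
18.93 − 25.44 = -6.51 pp.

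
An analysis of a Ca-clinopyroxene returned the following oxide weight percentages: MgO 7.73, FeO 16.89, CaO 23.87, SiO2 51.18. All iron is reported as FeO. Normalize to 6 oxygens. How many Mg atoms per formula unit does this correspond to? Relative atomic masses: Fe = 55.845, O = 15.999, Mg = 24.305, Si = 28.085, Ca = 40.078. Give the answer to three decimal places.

7.73 wt% MgO ÷ 40.304 g/mol = 0.19179 mol, giving 0.19179 Mg and 0.19179 O.
16.89 wt% FeO ÷ 71.844 g/mol = 0.23509 mol, giving 0.23509 Fe and 0.23509 O.
23.87 wt% CaO ÷ 56.077 g/mol = 0.42566 mol, giving 0.42566 Ca and 0.42566 O.
51.18 wt% SiO2 ÷ 60.083 g/mol = 0.85182 mol, giving 0.85182 Si and 1.70364 O.
Oxygen sums to 2.55618; scaling by 6/2.55618 = 2.34725 puts the formula on 6 O.
Mg: 0.19179 × 2.34725 = 0.450 atoms per formula unit.

0.450 Mg apfu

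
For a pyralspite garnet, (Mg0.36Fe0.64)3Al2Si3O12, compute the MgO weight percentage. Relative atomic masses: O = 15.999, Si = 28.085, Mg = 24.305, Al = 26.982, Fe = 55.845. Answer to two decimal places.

9.39 wt%

Molar mass of (Mg0.36Fe0.64)3Al2Si3O12 = 1.08*24.305 + 1.92*55.845 + 2*26.982 + 3*28.085 + 12*15.999 = 463.679 g/mol.
Each formula unit contains 1.08 Mg, equivalent to 1.08/1 = 1.0800 mol MgO.
M(MgO) = 1×24.305 + 1×15.999 = 40.304 g/mol.
Mass of MgO per formula unit = 1.0800 × 40.304 = 43.528 g.
MgO wt% = 43.528 / 463.679 × 100 = 9.39%.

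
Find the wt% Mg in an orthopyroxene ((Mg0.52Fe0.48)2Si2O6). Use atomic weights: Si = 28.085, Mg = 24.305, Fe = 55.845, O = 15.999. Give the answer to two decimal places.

10.94 wt%

M((Mg0.52Fe0.48)2Si2O6) = 231.052 g/mol.
Mg contributes 1.04 × 24.305 = 25.277 g per mole.
25.277/231.052 = 0.1094 → 10.94%.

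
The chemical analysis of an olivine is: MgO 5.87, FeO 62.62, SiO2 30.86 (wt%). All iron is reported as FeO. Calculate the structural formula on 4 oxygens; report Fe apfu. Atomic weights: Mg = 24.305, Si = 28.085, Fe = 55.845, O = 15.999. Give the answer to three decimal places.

MgO: 5.87/40.304 = 0.14564 mol → 0.14564 mol Mg, 0.14564 mol O.
FeO: 62.62/71.844 = 0.87161 mol → 0.87161 mol Fe, 0.87161 mol O.
SiO2: 30.86/60.083 = 0.51362 mol → 0.51362 mol Si, 1.02724 mol O.
Total oxygen = 2.04449 mol. Normalization factor = 4/2.04449 = 1.95648.
Fe per 4 O = 0.87161 × 1.95648 = 1.705.

1.705 Fe apfu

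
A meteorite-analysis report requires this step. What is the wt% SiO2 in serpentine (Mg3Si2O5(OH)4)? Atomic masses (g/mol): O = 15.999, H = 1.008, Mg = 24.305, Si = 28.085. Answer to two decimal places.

43.36 wt%

M(Mg3Si2O5(OH)4) = 277.108 g/mol; M(SiO2) = 60.083 g/mol.
Moles SiO2 per formula unit = 2 Si ÷ 1 = 2.0000.
SiO2 fraction = (2.0000 × 60.083) / 277.108 = 120.166/277.108 = 0.4336.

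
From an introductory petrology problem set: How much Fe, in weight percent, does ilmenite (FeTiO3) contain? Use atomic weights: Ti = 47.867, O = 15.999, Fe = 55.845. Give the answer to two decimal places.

Molar mass of FeTiO3: 1*55.845 + 1*47.867 + 3*15.999 = 151.709 g/mol.
Mass of Fe per formula unit: 1 × 55.845 = 55.845 g.
Weight fraction Fe = 55.845 / 151.709 = 0.3681.

36.81 weight percent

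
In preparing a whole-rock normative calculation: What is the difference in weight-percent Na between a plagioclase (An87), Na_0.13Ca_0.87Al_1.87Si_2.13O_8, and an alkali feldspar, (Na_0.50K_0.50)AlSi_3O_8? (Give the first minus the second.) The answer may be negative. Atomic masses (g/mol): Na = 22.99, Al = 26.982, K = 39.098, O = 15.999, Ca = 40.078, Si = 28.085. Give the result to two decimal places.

-3.17 percentage points

M(Na_0.13Ca_0.87Al_1.87Si_2.13O_8) = 276.126 g/mol, so wt% Na = 2.989/276.126 × 100 = 1.08%.
M((Na_0.50K_0.50)AlSi_3O_8) = 270.273 g/mol, so wt% Na = 11.495/270.273 × 100 = 4.25%.
1.08 − 4.25 = -3.17 pp.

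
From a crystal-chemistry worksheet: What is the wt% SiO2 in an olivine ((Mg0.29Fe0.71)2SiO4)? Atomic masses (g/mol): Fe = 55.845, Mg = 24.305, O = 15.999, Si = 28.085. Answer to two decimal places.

Molar mass of (Mg0.29Fe0.71)2SiO4 = 0.58×24.305 + 1.42×55.845 + 1×28.085 + 4×15.999 = 185.478 g/mol.
Each formula unit contains 1 Si, equivalent to 1/1 = 1.0000 mol SiO2.
M(SiO2) = 1×28.085 + 2×15.999 = 60.083 g/mol.
Mass of SiO2 per formula unit = 1.0000 × 60.083 = 60.083 g.
SiO2 wt% = 60.083 / 185.478 × 100 = 32.39%.

32.39 wt%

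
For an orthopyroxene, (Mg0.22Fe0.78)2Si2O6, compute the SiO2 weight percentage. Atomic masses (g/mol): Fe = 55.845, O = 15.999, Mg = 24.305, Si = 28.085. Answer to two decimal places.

Molar mass of (Mg0.22Fe0.78)2Si2O6 = 0.44*24.305 + 1.56*55.845 + 2*28.085 + 6*15.999 = 249.976 g/mol.
Each formula unit contains 2 Si, equivalent to 2/1 = 2.0000 mol SiO2.
M(SiO2) = 1×28.085 + 2×15.999 = 60.083 g/mol.
Mass of SiO2 per formula unit = 2.0000 × 60.083 = 120.166 g.
SiO2 wt% = 120.166 / 249.976 × 100 = 48.07%.

48.07 wt%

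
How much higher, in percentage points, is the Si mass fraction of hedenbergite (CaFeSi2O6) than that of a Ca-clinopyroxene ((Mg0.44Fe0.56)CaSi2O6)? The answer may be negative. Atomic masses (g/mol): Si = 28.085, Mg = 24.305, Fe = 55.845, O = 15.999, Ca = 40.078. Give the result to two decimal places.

-1.34 percentage points

Si in CaFeSi2O6: molar mass 248.087 g/mol; 2×28.085 = 56.170 g → 22.64 wt%.
Si in (Mg0.44Fe0.56)CaSi2O6: molar mass 234.209 g/mol; 2×28.085 = 56.170 g → 23.98 wt%.
Difference = 22.64 − 23.98 = -1.34 percentage points.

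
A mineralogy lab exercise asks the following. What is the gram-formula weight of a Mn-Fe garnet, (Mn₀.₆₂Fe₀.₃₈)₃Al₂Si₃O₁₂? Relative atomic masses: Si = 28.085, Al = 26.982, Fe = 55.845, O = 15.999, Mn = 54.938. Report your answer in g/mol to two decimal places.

496.05 g/mol

M = 1.86(54.938) + 1.14(55.845) + 2(26.982) + 3(28.085) + 12(15.999)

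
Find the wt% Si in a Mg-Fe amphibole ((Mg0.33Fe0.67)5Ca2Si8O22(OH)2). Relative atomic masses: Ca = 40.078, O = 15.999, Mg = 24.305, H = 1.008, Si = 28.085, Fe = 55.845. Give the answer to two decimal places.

24.47 weight percent

M((Mg0.33Fe0.67)5Ca2Si8O22(OH)2) = 918.012 g/mol.
Si contributes 8 × 28.085 = 224.680 g per mole.
224.680/918.012 = 0.2447 → 24.47%.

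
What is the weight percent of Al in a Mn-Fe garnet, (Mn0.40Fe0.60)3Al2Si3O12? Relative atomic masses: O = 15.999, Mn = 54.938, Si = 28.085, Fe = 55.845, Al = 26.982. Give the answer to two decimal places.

10.87 mass %

Formula mass = 1.20×54.938 + 1.80×55.845 + 2×26.982 + 3×28.085 + 12×15.999 = 496.654 g/mol, of which 53.964 g is Al.
So Al makes up 53.964/496.654 = 0.1087 of the mass, i.e. 10.87%.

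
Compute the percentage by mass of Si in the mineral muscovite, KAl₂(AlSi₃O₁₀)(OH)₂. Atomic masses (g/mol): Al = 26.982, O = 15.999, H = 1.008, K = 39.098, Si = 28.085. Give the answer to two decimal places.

Formula mass = 1*39.098 + 3*26.982 + 3*28.085 + 12*15.999 + 2*1.008 = 398.303 g/mol, of which 84.255 g is Si.
So Si makes up 84.255/398.303 = 0.2115 of the mass, i.e. 21.15%.

21.15 mass %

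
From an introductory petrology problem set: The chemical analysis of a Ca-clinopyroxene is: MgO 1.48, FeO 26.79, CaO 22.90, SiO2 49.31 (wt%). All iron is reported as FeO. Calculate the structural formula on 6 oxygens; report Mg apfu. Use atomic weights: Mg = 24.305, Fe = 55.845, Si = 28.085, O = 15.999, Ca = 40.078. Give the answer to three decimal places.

MgO: 1.48/40.304 = 0.03672 mol → 0.03672 mol Mg, 0.03672 mol O.
FeO: 26.79/71.844 = 0.37289 mol → 0.37289 mol Fe, 0.37289 mol O.
CaO: 22.90/56.077 = 0.40837 mol → 0.40837 mol Ca, 0.40837 mol O.
SiO2: 49.31/60.083 = 0.82070 mol → 0.82070 mol Si, 1.64140 mol O.
Total oxygen = 2.45938 mol. Normalization factor = 6/2.45938 = 2.43964.
Mg per 6 O = 0.03672 × 2.43964 = 0.090.

0.090 Mg apfu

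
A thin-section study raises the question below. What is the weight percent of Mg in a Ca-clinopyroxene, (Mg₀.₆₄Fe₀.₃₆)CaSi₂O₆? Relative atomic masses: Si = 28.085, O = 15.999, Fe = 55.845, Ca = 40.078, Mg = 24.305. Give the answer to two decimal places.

6.83 wt%

Formula mass = 0.64×24.305 + 0.36×55.845 + 1×40.078 + 2×28.085 + 6×15.999 = 227.901 g/mol, of which 15.555 g is Mg.
So Mg makes up 15.555/227.901 = 0.0683 of the mass, i.e. 6.83%.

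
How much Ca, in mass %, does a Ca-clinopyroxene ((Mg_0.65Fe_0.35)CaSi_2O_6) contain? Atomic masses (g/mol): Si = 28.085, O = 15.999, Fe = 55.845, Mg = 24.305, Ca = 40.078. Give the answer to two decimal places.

Molar mass of (Mg_0.65Fe_0.35)CaSi_2O_6: 0.65×24.305 + 0.35×55.845 + 1×40.078 + 2×28.085 + 6×15.999 = 227.586 g/mol.
Mass of Ca per formula unit: 1 × 40.078 = 40.078 g.
Weight fraction Ca = 40.078 / 227.586 = 0.1761.

17.61 mass %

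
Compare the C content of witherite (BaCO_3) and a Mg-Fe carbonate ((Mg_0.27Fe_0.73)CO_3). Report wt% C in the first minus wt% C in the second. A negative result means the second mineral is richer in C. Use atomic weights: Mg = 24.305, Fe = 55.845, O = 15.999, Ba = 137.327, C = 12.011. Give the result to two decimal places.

M(BaCO_3) = 197.335 g/mol, so wt% C = 12.011/197.335 × 100 = 6.09%.
M((Mg_0.27Fe_0.73)CO_3) = 107.337 g/mol, so wt% C = 12.011/107.337 × 100 = 11.19%.
6.09 − 11.19 = -5.10 pp.

-5.10 percentage points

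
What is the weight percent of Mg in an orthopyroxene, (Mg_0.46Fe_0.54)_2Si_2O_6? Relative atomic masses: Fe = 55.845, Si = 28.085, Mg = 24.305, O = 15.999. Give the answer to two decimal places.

9.52 mass %

Formula mass = 0.92*24.305 + 1.08*55.845 + 2*28.085 + 6*15.999 = 234.837 g/mol, of which 22.361 g is Mg.
So Mg makes up 22.361/234.837 = 0.0952 of the mass, i.e. 9.52%.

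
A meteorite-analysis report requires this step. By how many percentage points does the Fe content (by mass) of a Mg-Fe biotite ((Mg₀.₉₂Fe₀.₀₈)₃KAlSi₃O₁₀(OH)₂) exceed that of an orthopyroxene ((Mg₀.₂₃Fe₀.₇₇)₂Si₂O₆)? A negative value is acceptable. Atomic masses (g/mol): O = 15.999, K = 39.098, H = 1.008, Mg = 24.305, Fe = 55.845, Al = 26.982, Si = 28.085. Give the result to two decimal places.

Fe in (Mg₀.₉₂Fe₀.₀₈)₃KAlSi₃O₁₀(OH)₂: molar mass 424.824 g/mol; 0.24×55.845 = 13.403 g → 3.15 wt%.
Fe in (Mg₀.₂₃Fe₀.₇₇)₂Si₂O₆: molar mass 249.346 g/mol; 1.54×55.845 = 86.001 g → 34.49 wt%.
Difference = 3.15 − 34.49 = -31.34 percentage points.

-31.34 percentage points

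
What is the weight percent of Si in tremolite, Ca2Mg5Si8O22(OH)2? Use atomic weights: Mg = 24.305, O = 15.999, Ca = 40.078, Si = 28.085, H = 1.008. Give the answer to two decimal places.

27.66 wt%

Formula mass = 2*40.078 + 5*24.305 + 8*28.085 + 24*15.999 + 2*1.008 = 812.353 g/mol, of which 224.680 g is Si.
So Si makes up 224.680/812.353 = 0.2766 of the mass, i.e. 27.66%.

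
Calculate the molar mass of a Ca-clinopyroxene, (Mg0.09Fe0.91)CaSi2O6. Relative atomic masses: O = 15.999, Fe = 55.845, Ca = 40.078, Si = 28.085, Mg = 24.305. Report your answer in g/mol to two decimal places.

The formula mass is the sum 0.09·24.305 + 0.91·55.845 + 1·40.078 + 2·28.085 + 6·15.999.

245.25 g/mol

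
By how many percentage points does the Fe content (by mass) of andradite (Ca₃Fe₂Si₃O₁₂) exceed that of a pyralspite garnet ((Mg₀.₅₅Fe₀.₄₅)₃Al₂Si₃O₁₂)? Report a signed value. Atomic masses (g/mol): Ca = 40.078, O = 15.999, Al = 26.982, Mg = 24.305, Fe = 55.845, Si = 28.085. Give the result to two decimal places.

M(Ca₃Fe₂Si₃O₁₂) = 508.167 g/mol, so wt% Fe = 111.690/508.167 × 100 = 21.98%.
M((Mg₀.₅₅Fe₀.₄₅)₃Al₂Si₃O₁₂) = 445.701 g/mol, so wt% Fe = 75.391/445.701 × 100 = 16.92%.
21.98 − 16.92 = 5.06 pp.

5.06 percentage points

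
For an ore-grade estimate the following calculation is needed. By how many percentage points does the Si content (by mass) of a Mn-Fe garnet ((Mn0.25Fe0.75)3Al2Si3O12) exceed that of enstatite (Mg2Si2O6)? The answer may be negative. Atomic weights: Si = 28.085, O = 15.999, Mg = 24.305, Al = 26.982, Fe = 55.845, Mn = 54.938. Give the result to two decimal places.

-11.03 percentage points

First mineral: 84.255 g Si in 497.062 g formula = 16.95 wt% Si.
Second mineral: 56.170 g Si in 200.774 g formula = 27.98 wt% Si.
16.95% − 27.98% gives a difference of -11.03 percentage points.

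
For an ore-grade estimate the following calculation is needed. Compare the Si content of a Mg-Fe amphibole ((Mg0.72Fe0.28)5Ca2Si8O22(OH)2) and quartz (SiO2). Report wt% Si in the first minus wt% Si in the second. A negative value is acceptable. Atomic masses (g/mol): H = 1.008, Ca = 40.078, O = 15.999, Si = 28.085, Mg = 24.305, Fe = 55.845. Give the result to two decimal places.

-20.51 percentage points

First mineral: 224.680 g Si in 856.509 g formula = 26.23 wt% Si.
Second mineral: 28.085 g Si in 60.083 g formula = 46.74 wt% Si.
26.23% − 46.74% gives a difference of -20.51 percentage points.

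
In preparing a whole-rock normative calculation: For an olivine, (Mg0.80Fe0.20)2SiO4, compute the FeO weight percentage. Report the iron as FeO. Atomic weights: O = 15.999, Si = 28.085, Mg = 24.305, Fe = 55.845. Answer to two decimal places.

Molar mass of (Mg0.80Fe0.20)2SiO4 = 1.60*24.305 + 0.40*55.845 + 1*28.085 + 4*15.999 = 153.307 g/mol.
Each formula unit contains 0.40 Fe, equivalent to 0.40/1 = 0.4000 mol FeO.
M(FeO) = 1×55.845 + 1×15.999 = 71.844 g/mol.
Mass of FeO per formula unit = 0.4000 × 71.844 = 28.738 g.
FeO wt% = 28.738 / 153.307 × 100 = 18.75%.

18.75 wt%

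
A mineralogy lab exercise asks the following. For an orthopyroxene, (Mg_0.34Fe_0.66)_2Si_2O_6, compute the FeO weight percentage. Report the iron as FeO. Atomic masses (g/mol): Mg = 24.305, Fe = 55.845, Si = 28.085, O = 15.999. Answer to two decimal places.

39.12 wt%

Formula mass = 242.407 g/mol.
1.32 Fe → 1.3200 mol FeO per formula unit; M(FeO) = 71.844, so FeO mass = 94.834 g.
94.834/242.407 × 100 = 39.12 wt%.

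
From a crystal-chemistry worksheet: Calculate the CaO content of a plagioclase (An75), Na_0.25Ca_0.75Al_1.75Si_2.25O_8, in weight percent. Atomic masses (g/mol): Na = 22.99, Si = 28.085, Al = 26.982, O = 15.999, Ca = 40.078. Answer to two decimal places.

15.34 wt%

M(Na_0.25Ca_0.75Al_1.75Si_2.25O_8) = 274.208 g/mol; M(CaO) = 56.077 g/mol.
Moles CaO per formula unit = 0.75 Ca ÷ 1 = 0.7500.
CaO fraction = (0.7500 × 56.077) / 274.208 = 42.058/274.208 = 0.1534.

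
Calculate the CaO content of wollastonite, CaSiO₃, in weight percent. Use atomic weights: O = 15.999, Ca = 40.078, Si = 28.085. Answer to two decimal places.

48.28 wt%

M(CaSiO₃) = 116.160 g/mol; M(CaO) = 56.077 g/mol.
Moles CaO per formula unit = 1 Ca ÷ 1 = 1.0000.
CaO fraction = (1.0000 × 56.077) / 116.160 = 56.077/116.160 = 0.4828.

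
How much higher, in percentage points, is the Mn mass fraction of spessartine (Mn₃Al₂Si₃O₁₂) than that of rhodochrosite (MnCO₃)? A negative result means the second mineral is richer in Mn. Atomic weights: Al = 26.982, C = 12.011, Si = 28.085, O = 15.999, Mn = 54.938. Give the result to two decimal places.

M(Mn₃Al₂Si₃O₁₂) = 495.021 g/mol, so wt% Mn = 164.814/495.021 × 100 = 33.29%.
M(MnCO₃) = 114.946 g/mol, so wt% Mn = 54.938/114.946 × 100 = 47.79%.
33.29 − 47.79 = -14.50 pp.

-14.50 percentage points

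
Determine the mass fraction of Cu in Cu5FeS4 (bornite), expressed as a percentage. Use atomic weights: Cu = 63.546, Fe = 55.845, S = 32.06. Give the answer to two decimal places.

M(Cu5FeS4) = 501.815 g/mol.
Cu contributes 5 × 63.546 = 317.730 g per mole.
317.730/501.815 = 0.6332 → 63.32%.

63.32 weight percent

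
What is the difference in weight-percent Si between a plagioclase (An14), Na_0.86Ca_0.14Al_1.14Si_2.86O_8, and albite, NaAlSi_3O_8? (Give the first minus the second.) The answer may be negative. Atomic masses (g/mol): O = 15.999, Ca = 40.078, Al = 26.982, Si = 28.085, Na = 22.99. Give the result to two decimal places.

First mineral: 80.323 g Si in 264.457 g formula = 30.37 wt% Si.
Second mineral: 84.255 g Si in 262.219 g formula = 32.13 wt% Si.
30.37% − 32.13% gives a difference of -1.76 percentage points.

-1.76 percentage points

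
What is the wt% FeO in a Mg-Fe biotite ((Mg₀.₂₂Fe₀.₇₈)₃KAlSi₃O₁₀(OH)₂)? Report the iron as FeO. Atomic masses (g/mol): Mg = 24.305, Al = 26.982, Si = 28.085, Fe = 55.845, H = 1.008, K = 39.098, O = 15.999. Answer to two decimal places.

Formula mass = 491.058 g/mol.
2.34 Fe → 2.3400 mol FeO per formula unit; M(FeO) = 71.844, so FeO mass = 168.115 g.
168.115/491.058 × 100 = 34.24 wt%.

34.24 wt%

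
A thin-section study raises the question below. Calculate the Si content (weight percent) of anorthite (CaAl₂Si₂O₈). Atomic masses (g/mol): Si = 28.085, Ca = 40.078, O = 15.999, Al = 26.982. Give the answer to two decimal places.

20.19 weight percent

Molar mass of CaAl₂Si₂O₈: 1·40.078 + 2·26.982 + 2·28.085 + 8·15.999 = 278.204 g/mol.
Mass of Si per formula unit: 2 × 28.085 = 56.170 g.
Weight fraction Si = 56.170 / 278.204 = 0.2019.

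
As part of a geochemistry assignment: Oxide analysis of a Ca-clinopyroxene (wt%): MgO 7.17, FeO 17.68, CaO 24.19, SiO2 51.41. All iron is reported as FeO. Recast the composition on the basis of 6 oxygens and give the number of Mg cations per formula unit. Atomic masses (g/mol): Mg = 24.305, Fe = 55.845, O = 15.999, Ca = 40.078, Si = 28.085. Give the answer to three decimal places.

0.416 Mg apfu

MgO: 7.17/40.304 = 0.17790 mol → 0.17790 mol Mg, 0.17790 mol O.
FeO: 17.68/71.844 = 0.24609 mol → 0.24609 mol Fe, 0.24609 mol O.
CaO: 24.19/56.077 = 0.43137 mol → 0.43137 mol Ca, 0.43137 mol O.
SiO2: 51.41/60.083 = 0.85565 mol → 0.85565 mol Si, 1.71130 mol O.
Total oxygen = 2.56666 mol. Normalization factor = 6/2.56666 = 2.33767.
Mg per 6 O = 0.17790 × 2.33767 = 0.416.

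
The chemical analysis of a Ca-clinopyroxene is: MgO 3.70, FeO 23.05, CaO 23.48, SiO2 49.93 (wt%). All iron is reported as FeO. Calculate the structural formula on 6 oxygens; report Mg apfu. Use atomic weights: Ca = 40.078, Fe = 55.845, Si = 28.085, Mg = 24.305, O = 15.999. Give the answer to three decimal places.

MgO (M=40.304): mol = 0.09180; Mg = 0.09180, O = 0.09180.
FeO (M=71.844): mol = 0.32083; Fe = 0.32083, O = 0.32083.
CaO (M=56.077): mol = 0.41871; Ca = 0.41871, O = 0.41871.
SiO2 (M=60.083): mol = 0.83102; Si = 0.83102, O = 1.66204.
ΣO = 2.49338; factor = 6/ΣO = 2.40637.
Mg apfu = 0.09180 × 2.40637 = 0.221.

0.221 Mg apfu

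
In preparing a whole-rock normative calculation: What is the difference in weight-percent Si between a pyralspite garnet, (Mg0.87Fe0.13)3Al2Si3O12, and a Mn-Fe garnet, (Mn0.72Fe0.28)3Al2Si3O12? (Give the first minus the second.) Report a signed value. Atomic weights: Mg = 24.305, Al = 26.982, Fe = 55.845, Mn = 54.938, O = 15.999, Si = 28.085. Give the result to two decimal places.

3.29 percentage points

First mineral: 84.255 g Si in 415.423 g formula = 20.28 wt% Si.
Second mineral: 84.255 g Si in 495.783 g formula = 16.99 wt% Si.
20.28% − 16.99% gives a difference of 3.29 percentage points.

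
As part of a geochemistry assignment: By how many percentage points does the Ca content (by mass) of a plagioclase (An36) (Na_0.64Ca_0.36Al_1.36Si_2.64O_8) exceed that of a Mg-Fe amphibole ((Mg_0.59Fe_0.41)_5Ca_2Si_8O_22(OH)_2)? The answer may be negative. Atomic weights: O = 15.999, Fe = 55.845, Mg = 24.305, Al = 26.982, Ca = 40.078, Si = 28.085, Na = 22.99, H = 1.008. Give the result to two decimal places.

Ca in Na_0.64Ca_0.36Al_1.36Si_2.64O_8: molar mass 267.974 g/mol; 0.36×40.078 = 14.428 g → 5.38 wt%.
Ca in (Mg_0.59Fe_0.41)_5Ca_2Si_8O_22(OH)_2: molar mass 877.010 g/mol; 2×40.078 = 80.156 g → 9.14 wt%.
Difference = 5.38 − 9.14 = -3.76 percentage points.

-3.76 percentage points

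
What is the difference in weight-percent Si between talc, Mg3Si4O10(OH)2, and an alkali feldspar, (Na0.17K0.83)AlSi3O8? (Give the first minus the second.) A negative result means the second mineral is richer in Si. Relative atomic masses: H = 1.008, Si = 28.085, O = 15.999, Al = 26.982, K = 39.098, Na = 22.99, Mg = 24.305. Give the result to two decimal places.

First mineral: 112.340 g Si in 379.259 g formula = 29.62 wt% Si.
Second mineral: 84.255 g Si in 275.589 g formula = 30.57 wt% Si.
29.62% − 30.57% gives a difference of -0.95 percentage points.

-0.95 percentage points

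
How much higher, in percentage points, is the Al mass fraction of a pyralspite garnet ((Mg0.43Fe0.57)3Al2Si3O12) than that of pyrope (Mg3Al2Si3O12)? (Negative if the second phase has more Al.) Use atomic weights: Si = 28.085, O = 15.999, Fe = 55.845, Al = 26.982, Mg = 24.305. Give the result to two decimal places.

-1.58 percentage points

First mineral: 53.964 g Al in 457.055 g formula = 11.81 wt% Al.
Second mineral: 53.964 g Al in 403.122 g formula = 13.39 wt% Al.
11.81% − 13.39% gives a difference of -1.58 percentage points.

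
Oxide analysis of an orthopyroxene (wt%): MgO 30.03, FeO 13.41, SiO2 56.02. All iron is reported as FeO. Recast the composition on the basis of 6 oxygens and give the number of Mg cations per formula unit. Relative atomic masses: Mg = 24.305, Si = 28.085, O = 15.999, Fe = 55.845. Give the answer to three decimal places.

MgO (M=40.304): mol = 0.74509; Mg = 0.74509, O = 0.74509.
FeO (M=71.844): mol = 0.18665; Fe = 0.18665, O = 0.18665.
SiO2 (M=60.083): mol = 0.93238; Si = 0.93238, O = 1.86476.
ΣO = 2.79650; factor = 6/ΣO = 2.14554.
Mg apfu = 0.74509 × 2.14554 = 1.599.

1.599 Mg apfu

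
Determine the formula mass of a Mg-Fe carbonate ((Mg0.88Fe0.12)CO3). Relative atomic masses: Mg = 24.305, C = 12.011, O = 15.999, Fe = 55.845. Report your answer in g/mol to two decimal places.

Mg: 0.88 × 24.305 = 21.3884
Fe: 0.12 × 55.845 = 6.7014
C: 1 × 12.011 = 12.0110
O: 3 × 15.999 = 47.9970
Summing the contributions gives the formula mass.

88.10 g/mol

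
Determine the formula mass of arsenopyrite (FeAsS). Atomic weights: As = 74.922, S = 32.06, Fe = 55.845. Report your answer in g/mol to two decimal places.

162.83 g/mol

M = 1·55.845 + 1·74.922 + 1·32.06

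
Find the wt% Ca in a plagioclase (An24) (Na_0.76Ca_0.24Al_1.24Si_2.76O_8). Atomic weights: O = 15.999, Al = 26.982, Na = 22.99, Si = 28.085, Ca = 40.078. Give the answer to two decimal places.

Molar mass of Na_0.76Ca_0.24Al_1.24Si_2.76O_8: 0.76×22.99 + 0.24×40.078 + 1.24×26.982 + 2.76×28.085 + 8×15.999 = 266.055 g/mol.
Mass of Ca per formula unit: 0.24 × 40.078 = 9.619 g.
Weight fraction Ca = 9.619 / 266.055 = 0.0362.

3.62 mass %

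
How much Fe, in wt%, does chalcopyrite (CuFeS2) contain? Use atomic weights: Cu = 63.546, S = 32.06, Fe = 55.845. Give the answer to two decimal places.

30.43 wt%

Molar mass of CuFeS2: 1·63.546 + 1·55.845 + 2·32.06 = 183.511 g/mol.
Mass of Fe per formula unit: 1 × 55.845 = 55.845 g.
Weight fraction Fe = 55.845 / 183.511 = 0.3043.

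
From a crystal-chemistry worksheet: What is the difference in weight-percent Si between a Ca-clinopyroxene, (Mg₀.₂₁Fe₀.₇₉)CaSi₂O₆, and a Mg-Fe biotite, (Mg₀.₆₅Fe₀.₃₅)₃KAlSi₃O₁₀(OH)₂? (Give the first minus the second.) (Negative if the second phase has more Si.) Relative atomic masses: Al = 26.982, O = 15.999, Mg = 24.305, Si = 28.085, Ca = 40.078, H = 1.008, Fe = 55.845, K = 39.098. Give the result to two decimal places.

4.55 percentage points

First mineral: 56.170 g Si in 241.464 g formula = 23.26 wt% Si.
Second mineral: 84.255 g Si in 450.371 g formula = 18.71 wt% Si.
23.26% − 18.71% gives a difference of 4.55 percentage points.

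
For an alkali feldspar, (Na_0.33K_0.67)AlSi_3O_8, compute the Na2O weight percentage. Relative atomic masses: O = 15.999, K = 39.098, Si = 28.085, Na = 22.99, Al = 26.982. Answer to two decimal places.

M((Na_0.33K_0.67)AlSi_3O_8) = 273.011 g/mol; M(Na2O) = 61.979 g/mol.
Moles Na2O per formula unit = 0.33 Na ÷ 2 = 0.1650.
Na2O fraction = (0.1650 × 61.979) / 273.011 = 10.227/273.011 = 0.0375.

3.75 wt%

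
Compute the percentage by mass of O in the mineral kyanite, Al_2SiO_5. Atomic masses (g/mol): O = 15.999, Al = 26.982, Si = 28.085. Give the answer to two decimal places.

49.37 wt%

Molar mass of Al_2SiO_5: 2×26.982 + 1×28.085 + 5×15.999 = 162.044 g/mol.
Mass of O per formula unit: 5 × 15.999 = 79.995 g.
Weight fraction O = 79.995 / 162.044 = 0.4937.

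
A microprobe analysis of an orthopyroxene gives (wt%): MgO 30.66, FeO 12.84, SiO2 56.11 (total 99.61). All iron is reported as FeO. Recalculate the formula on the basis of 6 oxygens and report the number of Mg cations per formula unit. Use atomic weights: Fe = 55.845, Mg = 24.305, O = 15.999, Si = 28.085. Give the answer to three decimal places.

MgO: 30.66/40.304 = 0.76072 mol → 0.76072 mol Mg, 0.76072 mol O.
FeO: 12.84/71.844 = 0.17872 mol → 0.17872 mol Fe, 0.17872 mol O.
SiO2: 56.11/60.083 = 0.93387 mol → 0.93387 mol Si, 1.86774 mol O.
Total oxygen = 2.80718 mol. Normalization factor = 6/2.80718 = 2.13738.
Mg per 6 O = 0.76072 × 2.13738 = 1.626.

1.626 Mg apfu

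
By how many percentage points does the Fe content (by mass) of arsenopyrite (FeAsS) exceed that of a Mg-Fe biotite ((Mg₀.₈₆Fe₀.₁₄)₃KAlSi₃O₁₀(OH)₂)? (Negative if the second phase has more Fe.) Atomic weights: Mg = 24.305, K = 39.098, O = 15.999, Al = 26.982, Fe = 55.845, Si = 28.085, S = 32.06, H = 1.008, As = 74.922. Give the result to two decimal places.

Fe in FeAsS: molar mass 162.827 g/mol; 1×55.845 = 55.845 g → 34.30 wt%.
Fe in (Mg₀.₈₆Fe₀.₁₄)₃KAlSi₃O₁₀(OH)₂: molar mass 430.501 g/mol; 0.42×55.845 = 23.455 g → 5.45 wt%.
Difference = 34.30 − 5.45 = 28.85 percentage points.

28.85 percentage points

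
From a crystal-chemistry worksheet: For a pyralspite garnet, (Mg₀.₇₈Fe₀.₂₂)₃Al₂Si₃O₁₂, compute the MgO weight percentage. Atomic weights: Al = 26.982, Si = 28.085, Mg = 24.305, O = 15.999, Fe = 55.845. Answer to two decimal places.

22.25 wt%

M((Mg₀.₇₈Fe₀.₂₂)₃Al₂Si₃O₁₂) = 423.938 g/mol; M(MgO) = 40.304 g/mol.
Moles MgO per formula unit = 2.34 Mg ÷ 1 = 2.3400.
MgO fraction = (2.3400 × 40.304) / 423.938 = 94.311/423.938 = 0.2225.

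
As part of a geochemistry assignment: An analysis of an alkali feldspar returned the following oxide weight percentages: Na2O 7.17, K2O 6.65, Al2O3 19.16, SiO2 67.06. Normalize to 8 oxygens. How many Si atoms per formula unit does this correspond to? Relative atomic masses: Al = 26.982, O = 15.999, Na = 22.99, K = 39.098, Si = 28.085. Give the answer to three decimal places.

2.994 Si apfu

Na2O: 7.17/61.979 = 0.11568 mol → 0.23136 mol Na, 0.11568 mol O.
K2O: 6.65/94.195 = 0.07060 mol → 0.14120 mol K, 0.07060 mol O.
Al2O3: 19.16/101.961 = 0.18791 mol → 0.37582 mol Al, 0.56373 mol O.
SiO2: 67.06/60.083 = 1.11612 mol → 1.11612 mol Si, 2.23224 mol O.
Total oxygen = 2.98225 mol. Normalization factor = 8/2.98225 = 2.68254.
Si per 8 O = 1.11612 × 2.68254 = 2.994.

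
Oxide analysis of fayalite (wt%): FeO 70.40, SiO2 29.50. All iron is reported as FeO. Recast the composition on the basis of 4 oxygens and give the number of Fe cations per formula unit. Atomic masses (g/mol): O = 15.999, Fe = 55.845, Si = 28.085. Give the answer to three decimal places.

1.998 Fe apfu

70.40 wt% FeO ÷ 71.844 g/mol = 0.97990 mol, giving 0.97990 Fe and 0.97990 O.
29.50 wt% SiO2 ÷ 60.083 g/mol = 0.49099 mol, giving 0.49099 Si and 0.98198 O.
Oxygen sums to 1.96188; scaling by 4/1.96188 = 2.03886 puts the formula on 4 O.
Fe: 0.97990 × 2.03886 = 1.998 atoms per formula unit.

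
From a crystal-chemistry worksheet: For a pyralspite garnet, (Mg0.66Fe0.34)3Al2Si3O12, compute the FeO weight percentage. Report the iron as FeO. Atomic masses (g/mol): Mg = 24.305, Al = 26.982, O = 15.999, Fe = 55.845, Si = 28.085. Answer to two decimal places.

Molar mass of (Mg0.66Fe0.34)3Al2Si3O12 = 1.98×24.305 + 1.02×55.845 + 2×26.982 + 3×28.085 + 12×15.999 = 435.293 g/mol.
Each formula unit contains 1.02 Fe, equivalent to 1.02/1 = 1.0200 mol FeO.
M(FeO) = 1×55.845 + 1×15.999 = 71.844 g/mol.
Mass of FeO per formula unit = 1.0200 × 71.844 = 73.281 g.
FeO wt% = 73.281 / 435.293 × 100 = 16.83%.

16.83 wt%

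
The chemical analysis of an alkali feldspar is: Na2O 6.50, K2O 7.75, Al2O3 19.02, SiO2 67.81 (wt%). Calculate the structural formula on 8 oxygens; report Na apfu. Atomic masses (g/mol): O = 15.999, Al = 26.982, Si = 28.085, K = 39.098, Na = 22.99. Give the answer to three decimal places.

0.559 Na apfu

6.50 wt% Na2O ÷ 61.979 g/mol = 0.10487 mol, giving 0.20974 Na and 0.10487 O.
7.75 wt% K2O ÷ 94.195 g/mol = 0.08228 mol, giving 0.16456 K and 0.08228 O.
19.02 wt% Al2O3 ÷ 101.961 g/mol = 0.18654 mol, giving 0.37308 Al and 0.55962 O.
67.81 wt% SiO2 ÷ 60.083 g/mol = 1.12861 mol, giving 1.12861 Si and 2.25722 O.
Oxygen sums to 3.00399; scaling by 8/3.00399 = 2.66312 puts the formula on 8 O.
Na: 0.20974 × 2.66312 = 0.559 atoms per formula unit.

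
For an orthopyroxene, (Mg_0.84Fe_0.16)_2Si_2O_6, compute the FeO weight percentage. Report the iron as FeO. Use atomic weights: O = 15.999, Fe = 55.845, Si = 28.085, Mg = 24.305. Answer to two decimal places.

Molar mass of (Mg_0.84Fe_0.16)_2Si_2O_6 = 1.68·24.305 + 0.32·55.845 + 2·28.085 + 6·15.999 = 210.867 g/mol.
Each formula unit contains 0.32 Fe, equivalent to 0.32/1 = 0.3200 mol FeO.
M(FeO) = 1×55.845 + 1×15.999 = 71.844 g/mol.
Mass of FeO per formula unit = 0.3200 × 71.844 = 22.990 g.
FeO wt% = 22.990 / 210.867 × 100 = 10.90%.

10.90 wt%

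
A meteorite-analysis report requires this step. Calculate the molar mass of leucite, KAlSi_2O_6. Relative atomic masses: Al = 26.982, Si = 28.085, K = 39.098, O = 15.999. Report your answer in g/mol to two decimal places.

K: 1 × 39.098 = 39.0980
Al: 1 × 26.982 = 26.9820
Si: 2 × 28.085 = 56.1700
O: 6 × 15.999 = 95.9940
Summing the contributions gives the formula mass.

218.24 g/mol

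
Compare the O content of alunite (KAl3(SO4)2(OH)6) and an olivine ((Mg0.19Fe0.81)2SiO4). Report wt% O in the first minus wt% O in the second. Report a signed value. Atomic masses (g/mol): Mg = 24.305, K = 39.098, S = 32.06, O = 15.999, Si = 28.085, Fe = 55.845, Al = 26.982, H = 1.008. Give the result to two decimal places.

20.71 percentage points

M(KAl3(SO4)2(OH)6) = 414.198 g/mol, so wt% O = 223.986/414.198 × 100 = 54.08%.
M((Mg0.19Fe0.81)2SiO4) = 191.786 g/mol, so wt% O = 63.996/191.786 × 100 = 33.37%.
54.08 − 33.37 = 20.71 pp.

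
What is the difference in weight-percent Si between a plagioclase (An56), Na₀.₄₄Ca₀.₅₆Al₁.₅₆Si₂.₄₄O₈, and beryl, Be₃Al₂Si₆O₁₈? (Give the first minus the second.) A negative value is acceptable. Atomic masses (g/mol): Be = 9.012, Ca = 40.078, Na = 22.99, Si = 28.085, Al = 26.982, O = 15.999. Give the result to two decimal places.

-6.08 percentage points

M(Na₀.₄₄Ca₀.₅₆Al₁.₅₆Si₂.₄₄O₈) = 271.171 g/mol, so wt% Si = 68.527/271.171 × 100 = 25.27%.
M(Be₃Al₂Si₆O₁₈) = 537.492 g/mol, so wt% Si = 168.510/537.492 × 100 = 31.35%.
25.27 − 31.35 = -6.08 pp.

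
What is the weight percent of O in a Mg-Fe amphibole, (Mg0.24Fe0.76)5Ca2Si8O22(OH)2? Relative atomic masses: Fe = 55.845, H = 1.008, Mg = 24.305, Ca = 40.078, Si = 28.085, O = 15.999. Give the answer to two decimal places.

Formula mass = 1.20*24.305 + 3.80*55.845 + 2*40.078 + 8*28.085 + 24*15.999 + 2*1.008 = 932.205 g/mol, of which 383.976 g is O.
So O makes up 383.976/932.205 = 0.4119 of the mass, i.e. 41.19%.

41.19 mass %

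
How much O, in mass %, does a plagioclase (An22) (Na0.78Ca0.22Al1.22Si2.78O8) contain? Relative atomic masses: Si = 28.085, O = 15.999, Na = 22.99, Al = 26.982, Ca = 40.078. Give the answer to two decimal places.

48.17 mass %

Molar mass of Na0.78Ca0.22Al1.22Si2.78O8: 0.78×22.99 + 0.22×40.078 + 1.22×26.982 + 2.78×28.085 + 8×15.999 = 265.736 g/mol.
Mass of O per formula unit: 8 × 15.999 = 127.992 g.
Weight fraction O = 127.992 / 265.736 = 0.4817.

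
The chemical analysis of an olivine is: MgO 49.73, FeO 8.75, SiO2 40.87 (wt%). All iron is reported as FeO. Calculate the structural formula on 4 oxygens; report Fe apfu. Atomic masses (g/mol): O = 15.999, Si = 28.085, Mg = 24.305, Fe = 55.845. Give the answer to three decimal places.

0.179 Fe apfu

MgO: 49.73/40.304 = 1.23387 mol → 1.23387 mol Mg, 1.23387 mol O.
FeO: 8.75/71.844 = 0.12179 mol → 0.12179 mol Fe, 0.12179 mol O.
SiO2: 40.87/60.083 = 0.68023 mol → 0.68023 mol Si, 1.36046 mol O.
Total oxygen = 2.71612 mol. Normalization factor = 4/2.71612 = 1.47269.
Fe per 4 O = 0.12179 × 1.47269 = 0.179.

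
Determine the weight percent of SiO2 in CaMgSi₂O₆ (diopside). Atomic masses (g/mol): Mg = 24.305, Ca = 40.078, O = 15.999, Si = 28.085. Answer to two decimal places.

55.49 wt%

M(CaMgSi₂O₆) = 216.547 g/mol; M(SiO2) = 60.083 g/mol.
Moles SiO2 per formula unit = 2 Si ÷ 1 = 2.0000.
SiO2 fraction = (2.0000 × 60.083) / 216.547 = 120.166/216.547 = 0.5549.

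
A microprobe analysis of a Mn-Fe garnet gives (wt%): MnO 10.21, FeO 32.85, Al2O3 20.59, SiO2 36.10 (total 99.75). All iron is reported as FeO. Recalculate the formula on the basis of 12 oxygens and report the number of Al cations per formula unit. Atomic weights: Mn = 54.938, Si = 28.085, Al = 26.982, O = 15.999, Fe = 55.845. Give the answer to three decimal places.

MnO: 10.21/70.937 = 0.14393 mol → 0.14393 mol Mn, 0.14393 mol O.
FeO: 32.85/71.844 = 0.45724 mol → 0.45724 mol Fe, 0.45724 mol O.
Al2O3: 20.59/101.961 = 0.20194 mol → 0.40388 mol Al, 0.60582 mol O.
SiO2: 36.10/60.083 = 0.60084 mol → 0.60084 mol Si, 1.20168 mol O.
Total oxygen = 2.40867 mol. Normalization factor = 12/2.40867 = 4.98200.
Al per 12 O = 0.40388 × 4.98200 = 2.012.

2.012 Al apfu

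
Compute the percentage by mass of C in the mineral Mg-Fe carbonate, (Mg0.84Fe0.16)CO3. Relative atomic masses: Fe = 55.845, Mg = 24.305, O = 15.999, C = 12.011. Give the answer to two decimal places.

13.44 wt%

Molar mass of (Mg0.84Fe0.16)CO3: 0.84·24.305 + 0.16·55.845 + 1·12.011 + 3·15.999 = 89.359 g/mol.
Mass of C per formula unit: 1 × 12.011 = 12.011 g.
Weight fraction C = 12.011 / 89.359 = 0.1344.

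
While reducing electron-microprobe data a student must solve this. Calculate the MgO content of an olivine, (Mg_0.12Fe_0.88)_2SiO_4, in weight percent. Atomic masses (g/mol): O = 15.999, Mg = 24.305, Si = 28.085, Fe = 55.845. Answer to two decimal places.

4.93 wt%

Formula mass = 196.201 g/mol.
0.24 Mg → 0.2400 mol MgO per formula unit; M(MgO) = 40.304, so MgO mass = 9.673 g.
9.673/196.201 × 100 = 4.93 wt%.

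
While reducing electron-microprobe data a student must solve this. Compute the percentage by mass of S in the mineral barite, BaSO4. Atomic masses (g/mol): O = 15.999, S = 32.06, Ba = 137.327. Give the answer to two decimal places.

Molar mass of BaSO4: 1·137.327 + 1·32.06 + 4·15.999 = 233.383 g/mol.
Mass of S per formula unit: 1 × 32.06 = 32.060 g.
Weight fraction S = 32.060 / 233.383 = 0.1374.

13.74 weight percent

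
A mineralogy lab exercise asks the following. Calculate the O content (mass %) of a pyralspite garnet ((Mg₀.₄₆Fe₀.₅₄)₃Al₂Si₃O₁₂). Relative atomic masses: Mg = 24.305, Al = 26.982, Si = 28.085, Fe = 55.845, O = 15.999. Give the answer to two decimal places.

Molar mass of (Mg₀.₄₆Fe₀.₅₄)₃Al₂Si₃O₁₂: 1.38·24.305 + 1.62·55.845 + 2·26.982 + 3·28.085 + 12·15.999 = 454.217 g/mol.
Mass of O per formula unit: 12 × 15.999 = 191.988 g.
Weight fraction O = 191.988 / 454.217 = 0.4227.

42.27 mass %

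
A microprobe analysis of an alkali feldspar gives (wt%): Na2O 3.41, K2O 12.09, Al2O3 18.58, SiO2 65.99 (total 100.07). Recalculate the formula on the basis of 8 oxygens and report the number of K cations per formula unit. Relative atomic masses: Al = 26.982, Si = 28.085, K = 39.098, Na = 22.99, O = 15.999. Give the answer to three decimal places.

0.702 K apfu

3.41 wt% Na2O ÷ 61.979 g/mol = 0.05502 mol, giving 0.11004 Na and 0.05502 O.
12.09 wt% K2O ÷ 94.195 g/mol = 0.12835 mol, giving 0.25670 K and 0.12835 O.
18.58 wt% Al2O3 ÷ 101.961 g/mol = 0.18223 mol, giving 0.36446 Al and 0.54669 O.
65.99 wt% SiO2 ÷ 60.083 g/mol = 1.09831 mol, giving 1.09831 Si and 2.19662 O.
Oxygen sums to 2.92668; scaling by 8/2.92668 = 2.73347 puts the formula on 8 O.
K: 0.25670 × 2.73347 = 0.702 atoms per formula unit.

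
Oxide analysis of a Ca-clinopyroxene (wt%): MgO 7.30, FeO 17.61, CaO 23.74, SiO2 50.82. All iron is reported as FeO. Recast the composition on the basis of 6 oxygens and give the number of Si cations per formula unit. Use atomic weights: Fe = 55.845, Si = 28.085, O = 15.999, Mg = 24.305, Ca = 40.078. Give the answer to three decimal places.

MgO (M=40.304): mol = 0.18112; Mg = 0.18112, O = 0.18112.
FeO (M=71.844): mol = 0.24511; Fe = 0.24511, O = 0.24511.
CaO (M=56.077): mol = 0.42335; Ca = 0.42335, O = 0.42335.
SiO2 (M=60.083): mol = 0.84583; Si = 0.84583, O = 1.69166.
ΣO = 2.54124; factor = 6/ΣO = 2.36105.
Si apfu = 0.84583 × 2.36105 = 1.997.

1.997 Si apfu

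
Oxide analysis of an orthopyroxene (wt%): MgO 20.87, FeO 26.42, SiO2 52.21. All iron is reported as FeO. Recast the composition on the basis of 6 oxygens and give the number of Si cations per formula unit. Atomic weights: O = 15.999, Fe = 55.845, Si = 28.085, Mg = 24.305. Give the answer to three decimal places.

1.987 Si apfu

20.87 wt% MgO ÷ 40.304 g/mol = 0.51781 mol, giving 0.51781 Mg and 0.51781 O.
26.42 wt% FeO ÷ 71.844 g/mol = 0.36774 mol, giving 0.36774 Fe and 0.36774 O.
52.21 wt% SiO2 ÷ 60.083 g/mol = 0.86896 mol, giving 0.86896 Si and 1.73792 O.
Oxygen sums to 2.62347; scaling by 6/2.62347 = 2.28705 puts the formula on 6 O.
Si: 0.86896 × 2.28705 = 1.987 atoms per formula unit.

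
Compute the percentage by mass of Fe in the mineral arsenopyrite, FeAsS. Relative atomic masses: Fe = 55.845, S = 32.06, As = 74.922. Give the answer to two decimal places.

34.30 mass %

Molar mass of FeAsS: 1*55.845 + 1*74.922 + 1*32.06 = 162.827 g/mol.
Mass of Fe per formula unit: 1 × 55.845 = 55.845 g.
Weight fraction Fe = 55.845 / 162.827 = 0.3430.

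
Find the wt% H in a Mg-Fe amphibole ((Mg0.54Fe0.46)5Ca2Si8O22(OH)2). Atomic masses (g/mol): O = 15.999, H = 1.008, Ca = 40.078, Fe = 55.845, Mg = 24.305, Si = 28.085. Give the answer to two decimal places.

M((Mg0.54Fe0.46)5Ca2Si8O22(OH)2) = 884.895 g/mol.
H contributes 2 × 1.008 = 2.016 g per mole.
2.016/884.895 = 0.0023 → 0.23%.

0.23 weight percent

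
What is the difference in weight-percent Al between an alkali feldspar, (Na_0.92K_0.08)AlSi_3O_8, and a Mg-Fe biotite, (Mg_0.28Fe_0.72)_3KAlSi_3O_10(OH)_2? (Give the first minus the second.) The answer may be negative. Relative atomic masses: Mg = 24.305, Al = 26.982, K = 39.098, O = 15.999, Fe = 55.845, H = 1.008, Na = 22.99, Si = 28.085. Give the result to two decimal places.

4.68 percentage points

Al in (Na_0.92K_0.08)AlSi_3O_8: molar mass 263.508 g/mol; 1×26.982 = 26.982 g → 10.24 wt%.
Al in (Mg_0.28Fe_0.72)_3KAlSi_3O_10(OH)_2: molar mass 485.380 g/mol; 1×26.982 = 26.982 g → 5.56 wt%.
Difference = 10.24 − 5.56 = 4.68 percentage points.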